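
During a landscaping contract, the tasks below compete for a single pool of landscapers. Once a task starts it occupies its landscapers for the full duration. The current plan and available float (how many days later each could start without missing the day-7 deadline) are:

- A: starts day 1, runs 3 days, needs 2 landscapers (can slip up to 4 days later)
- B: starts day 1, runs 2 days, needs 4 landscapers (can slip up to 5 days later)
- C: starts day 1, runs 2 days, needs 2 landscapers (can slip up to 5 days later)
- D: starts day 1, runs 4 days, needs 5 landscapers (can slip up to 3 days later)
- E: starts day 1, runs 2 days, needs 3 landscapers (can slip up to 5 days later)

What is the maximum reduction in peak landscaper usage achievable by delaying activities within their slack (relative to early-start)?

9

Early-start peak: d1:16  d2:16  d3:7  d4:5  d5:0  d6:0  d7:0 ⇒ 16.
Leveled (A@1, B@5, C@4, D@1, E@6): d1:7  d2:7  d3:7  d4:7  d5:6  d6:7  d7:3 ⇒ 7.
Reduction 16 − 7 = 9.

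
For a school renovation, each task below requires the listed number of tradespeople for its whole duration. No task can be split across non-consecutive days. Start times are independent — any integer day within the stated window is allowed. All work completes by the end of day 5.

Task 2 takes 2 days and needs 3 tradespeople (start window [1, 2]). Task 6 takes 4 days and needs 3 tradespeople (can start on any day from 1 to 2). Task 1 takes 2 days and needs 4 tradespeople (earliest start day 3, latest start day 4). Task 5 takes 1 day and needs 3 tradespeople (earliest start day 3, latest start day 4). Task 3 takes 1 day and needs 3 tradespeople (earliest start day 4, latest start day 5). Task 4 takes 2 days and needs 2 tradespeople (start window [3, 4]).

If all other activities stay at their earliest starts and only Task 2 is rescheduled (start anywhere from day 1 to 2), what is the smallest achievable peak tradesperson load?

12

Task 2@1: d1:6  d2:6  d3:12  d4:12  d5:0 → peak 12
Task 2@2: d1:3  d2:6  d3:15  d4:12  d5:0 → peak 15
Best is Task 2@1, peak 12.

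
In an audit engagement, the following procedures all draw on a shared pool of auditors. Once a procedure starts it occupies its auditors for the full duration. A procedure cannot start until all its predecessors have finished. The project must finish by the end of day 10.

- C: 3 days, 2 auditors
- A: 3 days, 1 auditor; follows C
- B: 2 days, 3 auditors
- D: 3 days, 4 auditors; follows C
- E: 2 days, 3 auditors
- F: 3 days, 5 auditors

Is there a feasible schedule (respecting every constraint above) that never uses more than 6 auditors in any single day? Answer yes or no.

Schedule C@1, A@4, B@1, D@5, E@3, F@8: d1:5  d2:5  d3:5  d4:4  d5:5  d6:5  d7:4  d8:5  d9:5  d10:5 — peak 5 ≤ 6.

yes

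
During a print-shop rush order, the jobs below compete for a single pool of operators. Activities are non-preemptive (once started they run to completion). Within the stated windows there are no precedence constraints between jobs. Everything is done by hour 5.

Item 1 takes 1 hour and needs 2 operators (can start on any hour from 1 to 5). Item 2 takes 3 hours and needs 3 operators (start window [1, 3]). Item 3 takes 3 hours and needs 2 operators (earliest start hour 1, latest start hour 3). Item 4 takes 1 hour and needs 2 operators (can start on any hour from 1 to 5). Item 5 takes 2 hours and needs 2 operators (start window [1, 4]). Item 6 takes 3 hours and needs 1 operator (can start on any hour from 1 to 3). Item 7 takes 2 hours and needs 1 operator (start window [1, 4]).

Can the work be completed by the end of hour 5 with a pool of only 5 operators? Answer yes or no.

no

Total operator-hours = 28; over 5 hours the average is 28/5 > 5, so some hour must exceed 5.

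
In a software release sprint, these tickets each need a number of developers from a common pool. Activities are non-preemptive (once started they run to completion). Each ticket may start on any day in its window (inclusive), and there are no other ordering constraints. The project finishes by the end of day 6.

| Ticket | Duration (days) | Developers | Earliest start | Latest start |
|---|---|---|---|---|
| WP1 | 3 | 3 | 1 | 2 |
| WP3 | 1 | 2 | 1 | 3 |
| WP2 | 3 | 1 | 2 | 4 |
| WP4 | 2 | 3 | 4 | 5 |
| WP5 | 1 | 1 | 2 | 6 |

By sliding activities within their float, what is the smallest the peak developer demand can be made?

4

Early-start (WP1@1, WP3@1, WP2@2, WP4@4, WP5@2) gives peak 5: d1:5  d2:5  d3:4  d4:4  d5:3  d6:0.
Shift WP1→2, WP4→5, WP5→5.
Schedule WP1@2, WP3@1, WP2@2, WP4@5, WP5@5: d1:2  d2:4  d3:4  d4:4  d5:4  d6:3 — peak 4.
Total developer-days = 21 over 6 days ⇒ peak ≥ ⌈21/6⌉ = 4, so 4 is optimal.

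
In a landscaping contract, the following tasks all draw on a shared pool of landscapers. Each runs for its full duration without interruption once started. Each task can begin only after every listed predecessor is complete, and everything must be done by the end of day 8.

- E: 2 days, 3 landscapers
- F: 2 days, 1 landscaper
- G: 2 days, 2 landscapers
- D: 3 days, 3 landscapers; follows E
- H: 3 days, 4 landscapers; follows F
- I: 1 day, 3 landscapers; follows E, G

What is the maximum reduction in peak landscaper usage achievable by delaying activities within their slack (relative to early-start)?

4

Early-start peak: d1:6  d2:6  d3:10  d4:7  d5:7  d6:0  d7:0  d8:0 ⇒ 10.
Leveled (E@1, F@1, G@1, D@3, H@6, I@3): d1:6  d2:6  d3:6  d4:3  d5:3  d6:4  d7:4  d8:4 ⇒ 6.
Reduction 10 − 6 = 4.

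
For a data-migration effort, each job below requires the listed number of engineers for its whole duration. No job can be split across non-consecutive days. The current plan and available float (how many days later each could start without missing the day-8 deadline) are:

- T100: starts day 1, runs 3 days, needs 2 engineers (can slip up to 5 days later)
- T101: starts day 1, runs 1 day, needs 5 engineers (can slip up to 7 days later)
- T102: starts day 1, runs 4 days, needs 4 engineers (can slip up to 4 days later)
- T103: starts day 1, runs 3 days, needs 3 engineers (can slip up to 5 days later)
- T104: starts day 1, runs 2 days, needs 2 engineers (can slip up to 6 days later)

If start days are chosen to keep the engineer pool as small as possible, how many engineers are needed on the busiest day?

6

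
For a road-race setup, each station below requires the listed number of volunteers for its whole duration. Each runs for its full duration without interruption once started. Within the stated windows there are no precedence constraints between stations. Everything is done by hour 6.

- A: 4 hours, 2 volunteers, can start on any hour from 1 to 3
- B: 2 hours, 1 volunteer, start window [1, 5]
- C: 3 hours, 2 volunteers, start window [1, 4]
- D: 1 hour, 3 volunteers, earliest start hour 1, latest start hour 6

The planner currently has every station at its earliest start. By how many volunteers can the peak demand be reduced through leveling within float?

Early-start peak: h1:8  h2:5  h3:4  h4:2  h5:0  h6:0 ⇒ 8.
Leveled (A@1, B@1, C@3, D@6): h1:3  h2:3  h3:4  h4:4  h5:2  h6:3 ⇒ 4.
Reduction 8 − 4 = 4.

4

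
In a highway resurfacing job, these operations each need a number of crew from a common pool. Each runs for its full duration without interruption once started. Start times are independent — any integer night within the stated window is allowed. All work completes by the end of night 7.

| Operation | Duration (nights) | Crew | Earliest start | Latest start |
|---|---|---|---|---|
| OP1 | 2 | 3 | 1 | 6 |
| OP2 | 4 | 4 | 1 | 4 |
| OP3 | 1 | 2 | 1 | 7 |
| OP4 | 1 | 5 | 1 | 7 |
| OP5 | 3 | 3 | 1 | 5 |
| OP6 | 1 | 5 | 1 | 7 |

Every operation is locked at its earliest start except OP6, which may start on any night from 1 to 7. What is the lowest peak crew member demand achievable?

17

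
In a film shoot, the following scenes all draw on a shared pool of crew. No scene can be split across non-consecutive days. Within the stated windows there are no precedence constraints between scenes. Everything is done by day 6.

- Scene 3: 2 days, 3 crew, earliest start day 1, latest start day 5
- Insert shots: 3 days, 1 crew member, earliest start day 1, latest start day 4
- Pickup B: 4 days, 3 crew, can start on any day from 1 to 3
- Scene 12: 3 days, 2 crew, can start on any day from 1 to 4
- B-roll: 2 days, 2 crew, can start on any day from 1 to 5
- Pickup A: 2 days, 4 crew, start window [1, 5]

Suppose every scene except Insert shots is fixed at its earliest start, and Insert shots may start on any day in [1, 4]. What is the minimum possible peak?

14

Insert shots@1: d1:15  d2:15  d3:6  d4:3  d5:0  d6:0 → peak 15
Insert shots@2: d1:14  d2:15  d3:6  d4:4  d5:0  d6:0 → peak 15
Insert shots@3: d1:14  d2:14  d3:6  d4:4  d5:1  d6:0 → peak 14
Insert shots@4: d1:14  d2:14  d3:5  d4:4  d5:1  d6:1 → peak 14
Best is Insert shots@3, peak 14.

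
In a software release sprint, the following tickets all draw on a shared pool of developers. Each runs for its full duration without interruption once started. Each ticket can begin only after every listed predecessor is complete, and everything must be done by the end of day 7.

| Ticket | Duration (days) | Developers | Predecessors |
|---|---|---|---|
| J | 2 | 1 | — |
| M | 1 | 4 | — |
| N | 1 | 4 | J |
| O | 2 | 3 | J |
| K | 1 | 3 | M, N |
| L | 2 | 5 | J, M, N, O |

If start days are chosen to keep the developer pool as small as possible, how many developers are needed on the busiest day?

6

Early-start (J@1, M@1, N@3, O@3, K@4, L@5) gives peak 7: d1:5  d2:1  d3:7  d4:6  d5:5  d6:5  d7:0.
Shift O→4, L→6.
Schedule J@1, M@1, N@3, O@4, K@4, L@6: d1:5  d2:1  d3:4  d4:6  d5:3  d6:5  d7:5 — peak 6.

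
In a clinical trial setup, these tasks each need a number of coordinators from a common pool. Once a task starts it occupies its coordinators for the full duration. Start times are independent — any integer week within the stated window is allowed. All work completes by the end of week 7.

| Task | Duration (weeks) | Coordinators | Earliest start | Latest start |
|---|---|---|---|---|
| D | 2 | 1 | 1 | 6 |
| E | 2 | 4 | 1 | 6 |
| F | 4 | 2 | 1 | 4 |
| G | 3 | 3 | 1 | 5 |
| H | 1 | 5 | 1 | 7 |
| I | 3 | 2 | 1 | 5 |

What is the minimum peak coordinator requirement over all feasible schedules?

Early-start (D@1, E@1, F@1, G@1, H@1, I@1) gives peak 17: w1:17  w2:12  w3:7  w4:2  w5:0  w6:0  w7:0.
Shift E→5, H→7, I→4.
Schedule D@1, E@5, F@1, G@1, H@7, I@4: w1:6  w2:6  w3:5  w4:4  w5:6  w6:6  w7:5 — peak 6.
Total coordinator-weeks = 38 over 7 weeks ⇒ peak ≥ ⌈38/7⌉ = 6, so 6 is optimal.

6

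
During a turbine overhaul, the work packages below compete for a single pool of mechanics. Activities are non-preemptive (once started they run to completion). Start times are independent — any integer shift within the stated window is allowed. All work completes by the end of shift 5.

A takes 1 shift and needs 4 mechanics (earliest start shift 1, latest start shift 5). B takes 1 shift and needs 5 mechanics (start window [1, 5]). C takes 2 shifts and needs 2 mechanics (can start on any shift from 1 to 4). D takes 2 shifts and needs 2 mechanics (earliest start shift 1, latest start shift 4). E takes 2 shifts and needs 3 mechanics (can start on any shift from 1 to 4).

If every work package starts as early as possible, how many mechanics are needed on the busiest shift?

16

Early-start schedule: A@1, B@1, C@1, D@1, E@1.
Load per shift: shift 1: 16, shift 2: 7, shift 3: 0, shift 4: 0, shift 5: 0.
Peak is 16.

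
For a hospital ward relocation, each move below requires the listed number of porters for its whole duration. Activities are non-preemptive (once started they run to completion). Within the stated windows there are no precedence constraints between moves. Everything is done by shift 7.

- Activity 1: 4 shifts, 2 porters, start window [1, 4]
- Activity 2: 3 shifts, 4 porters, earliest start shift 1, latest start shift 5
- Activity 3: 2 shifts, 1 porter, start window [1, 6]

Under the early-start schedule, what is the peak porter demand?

7

Early-start schedule: Activity 1@1, Activity 2@1, Activity 3@1.
Load per shift: shift 1: 7, shift 2: 7, shift 3: 6, shift 4: 2, shift 5: 0, shift 6: 0, shift 7: 0.
Peak is 7.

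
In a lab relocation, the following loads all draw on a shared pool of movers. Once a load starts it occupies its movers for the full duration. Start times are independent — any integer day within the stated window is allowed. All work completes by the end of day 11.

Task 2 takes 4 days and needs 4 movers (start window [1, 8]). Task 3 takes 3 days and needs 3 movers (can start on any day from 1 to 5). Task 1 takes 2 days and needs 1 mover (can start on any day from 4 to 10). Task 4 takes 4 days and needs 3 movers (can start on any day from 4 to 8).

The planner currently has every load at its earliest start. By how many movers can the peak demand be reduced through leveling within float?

4

Early-start peak: d1:7  d2:7  d3:7  d4:8  d5:4  d6:3  d7:3  d8:0  d9:0  d10:0  d11:0 ⇒ 8.
Leveled (Task 2@1, Task 3@5, Task 1@5, Task 4@8): d1:4  d2:4  d3:4  d4:4  d5:4  d6:4  d7:3  d8:3  d9:3  d10:3  d11:3 ⇒ 4.
Reduction 8 − 4 = 4.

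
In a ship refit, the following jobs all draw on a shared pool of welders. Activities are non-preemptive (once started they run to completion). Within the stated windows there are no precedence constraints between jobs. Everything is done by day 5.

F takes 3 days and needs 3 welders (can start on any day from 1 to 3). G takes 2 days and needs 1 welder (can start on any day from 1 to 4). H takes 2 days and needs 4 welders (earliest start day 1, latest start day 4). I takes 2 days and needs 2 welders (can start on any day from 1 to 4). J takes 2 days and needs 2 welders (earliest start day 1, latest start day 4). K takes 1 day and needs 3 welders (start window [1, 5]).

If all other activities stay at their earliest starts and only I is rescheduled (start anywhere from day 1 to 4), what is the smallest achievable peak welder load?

I@1: d1:15  d2:12  d3:3  d4:0  d5:0 → peak 15
I@2: d1:13  d2:12  d3:5  d4:0  d5:0 → peak 13
I@3: d1:13  d2:10  d3:5  d4:2  d5:0 → peak 13
I@4: d1:13  d2:10  d3:3  d4:2  d5:2 → peak 13
Best is I@2, peak 13.

13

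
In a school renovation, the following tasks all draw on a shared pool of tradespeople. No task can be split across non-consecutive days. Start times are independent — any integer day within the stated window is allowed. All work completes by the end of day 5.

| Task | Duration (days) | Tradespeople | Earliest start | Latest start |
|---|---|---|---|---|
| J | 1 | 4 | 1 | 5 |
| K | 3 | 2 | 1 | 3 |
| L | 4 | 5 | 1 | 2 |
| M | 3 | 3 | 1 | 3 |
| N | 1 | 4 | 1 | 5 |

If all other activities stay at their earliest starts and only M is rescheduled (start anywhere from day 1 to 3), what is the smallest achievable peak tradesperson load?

M@1: d1:18  d2:10  d3:10  d4:5  d5:0 → peak 18
M@2: d1:15  d2:10  d3:10  d4:8  d5:0 → peak 15
M@3: d1:15  d2:7  d3:10  d4:8  d5:3 → peak 15
Best is M@2, peak 15.

15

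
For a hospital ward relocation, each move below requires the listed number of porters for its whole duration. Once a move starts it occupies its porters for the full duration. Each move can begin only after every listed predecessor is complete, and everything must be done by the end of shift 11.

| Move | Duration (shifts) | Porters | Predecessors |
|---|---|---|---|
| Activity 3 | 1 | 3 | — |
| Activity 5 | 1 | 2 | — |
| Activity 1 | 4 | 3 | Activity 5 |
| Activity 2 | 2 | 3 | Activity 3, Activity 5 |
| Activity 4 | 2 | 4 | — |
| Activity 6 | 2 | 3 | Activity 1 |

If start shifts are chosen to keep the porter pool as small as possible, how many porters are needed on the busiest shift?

5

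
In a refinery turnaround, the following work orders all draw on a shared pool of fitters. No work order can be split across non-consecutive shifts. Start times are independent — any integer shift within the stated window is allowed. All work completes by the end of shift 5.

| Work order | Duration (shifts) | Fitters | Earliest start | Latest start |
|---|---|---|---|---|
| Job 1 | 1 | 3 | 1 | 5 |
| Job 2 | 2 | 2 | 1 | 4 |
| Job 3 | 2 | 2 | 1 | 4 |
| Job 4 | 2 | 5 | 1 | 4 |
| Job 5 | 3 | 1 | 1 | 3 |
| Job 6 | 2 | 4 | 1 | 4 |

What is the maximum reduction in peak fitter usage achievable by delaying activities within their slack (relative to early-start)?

10

Early-start peak: s1:17  s2:14  s3:1  s4:0  s5:0 ⇒ 17.
Leveled (Job 1@1, Job 2@1, Job 3@3, Job 4@4, Job 5@1, Job 6@2): s1:6  s2:7  s3:7  s4:7  s5:5 ⇒ 7.
Reduction 17 − 7 = 10.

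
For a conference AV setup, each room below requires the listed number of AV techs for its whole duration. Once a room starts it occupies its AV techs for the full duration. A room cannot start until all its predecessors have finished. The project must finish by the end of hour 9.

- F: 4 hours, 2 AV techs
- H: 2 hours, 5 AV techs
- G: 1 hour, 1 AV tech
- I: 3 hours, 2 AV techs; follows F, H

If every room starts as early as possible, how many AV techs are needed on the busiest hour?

Early-start schedule: F@1, H@1, G@1, I@5.
Load per hour: hour 1: 8, hour 2: 7, hour 3: 2, hour 4: 2, hour 5: 2, hour 6: 2, hour 7: 2, hour 8: 0, hour 9: 0.
Peak is 8.

8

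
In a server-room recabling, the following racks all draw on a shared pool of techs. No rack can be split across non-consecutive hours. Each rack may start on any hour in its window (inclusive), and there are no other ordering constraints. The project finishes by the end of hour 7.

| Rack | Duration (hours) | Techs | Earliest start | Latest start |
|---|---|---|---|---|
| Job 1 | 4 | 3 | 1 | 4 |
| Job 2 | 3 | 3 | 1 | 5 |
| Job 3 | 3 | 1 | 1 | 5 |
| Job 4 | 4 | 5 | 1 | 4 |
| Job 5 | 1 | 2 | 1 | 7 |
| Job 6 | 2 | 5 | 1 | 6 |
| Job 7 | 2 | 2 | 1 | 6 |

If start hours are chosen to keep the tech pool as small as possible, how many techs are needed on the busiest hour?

10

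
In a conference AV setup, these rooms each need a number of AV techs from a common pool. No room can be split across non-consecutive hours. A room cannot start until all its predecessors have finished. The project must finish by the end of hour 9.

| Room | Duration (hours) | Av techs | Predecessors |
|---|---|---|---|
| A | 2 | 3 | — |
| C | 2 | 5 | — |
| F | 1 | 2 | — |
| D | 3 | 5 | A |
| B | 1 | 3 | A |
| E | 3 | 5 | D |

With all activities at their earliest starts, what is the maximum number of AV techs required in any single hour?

10

Early-start schedule: A@1, C@1, F@1, D@3, B@3, E@6.
Load per hour: hour 1: 10, hour 2: 8, hour 3: 8, hour 4: 5, hour 5: 5, hour 6: 5, hour 7: 5, hour 8: 5, hour 9: 0.
Peak is 10.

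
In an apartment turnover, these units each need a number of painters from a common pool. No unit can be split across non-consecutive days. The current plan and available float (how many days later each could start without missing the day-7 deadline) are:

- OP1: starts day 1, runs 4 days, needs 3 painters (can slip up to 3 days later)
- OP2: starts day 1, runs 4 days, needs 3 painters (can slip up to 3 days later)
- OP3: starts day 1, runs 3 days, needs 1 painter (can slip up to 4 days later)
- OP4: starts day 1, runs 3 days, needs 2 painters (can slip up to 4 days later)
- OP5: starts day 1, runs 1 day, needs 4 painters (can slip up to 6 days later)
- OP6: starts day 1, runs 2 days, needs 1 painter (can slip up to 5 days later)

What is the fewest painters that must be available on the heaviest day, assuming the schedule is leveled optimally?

7

Early-start (OP1@1, OP2@1, OP3@1, OP4@1, OP5@1, OP6@1) gives peak 14: d1:14  d2:10  d3:9  d4:6  d5:0  d6:0  d7:0.
Shift OP4→5, OP5→5, OP6→4.
Schedule OP1@1, OP2@1, OP3@1, OP4@5, OP5@5, OP6@4: d1:7  d2:7  d3:7  d4:7  d5:7  d6:2  d7:2 — peak 7.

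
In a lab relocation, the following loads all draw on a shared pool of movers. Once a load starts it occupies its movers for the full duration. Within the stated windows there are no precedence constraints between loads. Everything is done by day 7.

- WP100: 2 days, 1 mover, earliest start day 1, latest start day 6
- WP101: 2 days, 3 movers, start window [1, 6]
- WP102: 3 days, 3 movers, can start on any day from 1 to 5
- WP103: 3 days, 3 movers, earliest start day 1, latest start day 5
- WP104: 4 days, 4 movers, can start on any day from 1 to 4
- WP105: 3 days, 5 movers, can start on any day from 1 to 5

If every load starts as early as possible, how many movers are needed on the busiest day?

Early-start schedule: WP100@1, WP101@1, WP102@1, WP103@1, WP104@1, WP105@1.
Load per day: day 1: 19, day 2: 19, day 3: 15, day 4: 4, day 5: 0, day 6: 0, day 7: 0.
Peak is 19.

19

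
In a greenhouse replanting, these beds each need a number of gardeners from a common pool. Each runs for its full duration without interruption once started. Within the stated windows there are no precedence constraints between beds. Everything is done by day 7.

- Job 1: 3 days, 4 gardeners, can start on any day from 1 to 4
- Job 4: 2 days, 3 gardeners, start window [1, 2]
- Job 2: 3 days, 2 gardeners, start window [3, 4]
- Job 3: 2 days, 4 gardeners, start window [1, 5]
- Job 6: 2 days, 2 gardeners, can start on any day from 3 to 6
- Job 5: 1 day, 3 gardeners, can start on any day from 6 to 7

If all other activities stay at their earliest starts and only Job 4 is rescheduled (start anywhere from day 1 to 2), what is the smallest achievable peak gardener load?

Job 4@1: d1:11  d2:11  d3:8  d4:4  d5:2  d6:3  d7:0 → peak 11
Job 4@2: d1:8  d2:11  d3:11  d4:4  d5:2  d6:3  d7:0 → peak 11
Best is Job 4@1, peak 11.

11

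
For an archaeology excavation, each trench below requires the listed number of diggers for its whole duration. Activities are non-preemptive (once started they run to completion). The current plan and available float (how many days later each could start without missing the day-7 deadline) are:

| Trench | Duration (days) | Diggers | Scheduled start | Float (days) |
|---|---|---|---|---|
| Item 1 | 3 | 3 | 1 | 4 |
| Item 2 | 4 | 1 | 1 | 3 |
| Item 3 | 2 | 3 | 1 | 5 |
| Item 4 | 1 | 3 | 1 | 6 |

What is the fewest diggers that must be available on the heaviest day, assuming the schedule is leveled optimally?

4

Early-start (Item 1@1, Item 2@1, Item 3@1, Item 4@1) gives peak 10: d1:10  d2:7  d3:4  d4:1  d5:0  d6:0  d7:0.
Shift Item 3→4, Item 4→6.
Schedule Item 1@1, Item 2@1, Item 3@4, Item 4@6: d1:4  d2:4  d3:4  d4:4  d5:3  d6:3  d7:0 — peak 4.
Total digger-days = 22 over 7 days ⇒ peak ≥ ⌈22/7⌉ = 4, so 4 is optimal.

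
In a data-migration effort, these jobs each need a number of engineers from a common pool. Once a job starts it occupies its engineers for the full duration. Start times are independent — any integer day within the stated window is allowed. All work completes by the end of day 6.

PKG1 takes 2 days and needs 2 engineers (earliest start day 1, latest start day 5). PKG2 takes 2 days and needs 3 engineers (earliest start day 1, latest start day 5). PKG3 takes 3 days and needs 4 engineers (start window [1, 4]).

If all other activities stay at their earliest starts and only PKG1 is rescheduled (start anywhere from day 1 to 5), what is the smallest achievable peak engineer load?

7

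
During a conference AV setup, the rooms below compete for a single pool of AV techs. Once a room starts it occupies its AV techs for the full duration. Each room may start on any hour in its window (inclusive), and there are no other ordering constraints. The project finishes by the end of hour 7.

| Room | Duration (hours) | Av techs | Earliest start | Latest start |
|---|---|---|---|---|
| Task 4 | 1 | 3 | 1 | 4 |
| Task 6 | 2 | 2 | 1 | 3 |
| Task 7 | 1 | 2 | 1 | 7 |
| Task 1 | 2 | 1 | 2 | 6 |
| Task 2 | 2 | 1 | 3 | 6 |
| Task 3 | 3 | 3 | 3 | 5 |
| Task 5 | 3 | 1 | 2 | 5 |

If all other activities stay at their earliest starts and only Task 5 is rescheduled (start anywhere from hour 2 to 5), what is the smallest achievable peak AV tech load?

Task 5@2: h1:7  h2:4  h3:6  h4:5  h5:3  h6:0  h7:0 → peak 7
Task 5@3: h1:7  h2:3  h3:6  h4:5  h5:4  h6:0  h7:0 → peak 7
Task 5@4: h1:7  h2:3  h3:5  h4:5  h5:4  h6:1  h7:0 → peak 7
Task 5@5: h1:7  h2:3  h3:5  h4:4  h5:4  h6:1  h7:1 → peak 7
Best is Task 5@2, peak 7.

7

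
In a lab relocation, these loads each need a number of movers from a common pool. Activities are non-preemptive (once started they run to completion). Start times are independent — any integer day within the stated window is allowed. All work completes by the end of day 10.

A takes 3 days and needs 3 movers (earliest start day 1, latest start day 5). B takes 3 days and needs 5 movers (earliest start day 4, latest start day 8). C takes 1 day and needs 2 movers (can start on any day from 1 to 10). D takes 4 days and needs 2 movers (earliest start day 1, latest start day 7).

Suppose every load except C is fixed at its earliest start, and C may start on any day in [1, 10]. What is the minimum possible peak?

C@1: d1:7  d2:5  d3:5  d4:7  d5:5  d6:5  d7:0  d8:0  d9:0  d10:0 → peak 7
C@2: d1:5  d2:7  d3:5  d4:7  d5:5  d6:5  d7:0  d8:0  d9:0  d10:0 → peak 7
C@3: d1:5  d2:5  d3:7  d4:7  d5:5  d6:5  d7:0  d8:0  d9:0  d10:0 → peak 7
C@4: d1:5  d2:5  d3:5  d4:9  d5:5  d6:5  d7:0  d8:0  d9:0  d10:0 → peak 9
C@5: d1:5  d2:5  d3:5  d4:7  d5:7  d6:5  d7:0  d8:0  d9:0  d10:0 → peak 7
C@6: d1:5  d2:5  d3:5  d4:7  d5:5  d6:7  d7:0  d8:0  d9:0  d10:0 → peak 7
C@7: d1:5  d2:5  d3:5  d4:7  d5:5  d6:5  d7:2  d8:0  d9:0  d10:0 → peak 7
C@8: d1:5  d2:5  d3:5  d4:7  d5:5  d6:5  d7:0  d8:2  d9:0  d10:0 → peak 7
C@9: d1:5  d2:5  d3:5  d4:7  d5:5  d6:5  d7:0  d8:0  d9:2  d10:0 → peak 7
C@10: d1:5  d2:5  d3:5  d4:7  d5:5  d6:5  d7:0  d8:0  d9:0  d10:2 → peak 7
Best is C@1, peak 7.

7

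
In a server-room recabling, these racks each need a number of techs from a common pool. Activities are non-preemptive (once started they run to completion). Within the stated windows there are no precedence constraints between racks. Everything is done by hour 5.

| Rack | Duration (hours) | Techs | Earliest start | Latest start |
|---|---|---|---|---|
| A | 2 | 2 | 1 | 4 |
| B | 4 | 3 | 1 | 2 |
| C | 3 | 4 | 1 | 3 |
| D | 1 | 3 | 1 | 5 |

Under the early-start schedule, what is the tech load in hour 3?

7

At early start, hour 3 has: B, C.
Demand: 3 + 4 = 7.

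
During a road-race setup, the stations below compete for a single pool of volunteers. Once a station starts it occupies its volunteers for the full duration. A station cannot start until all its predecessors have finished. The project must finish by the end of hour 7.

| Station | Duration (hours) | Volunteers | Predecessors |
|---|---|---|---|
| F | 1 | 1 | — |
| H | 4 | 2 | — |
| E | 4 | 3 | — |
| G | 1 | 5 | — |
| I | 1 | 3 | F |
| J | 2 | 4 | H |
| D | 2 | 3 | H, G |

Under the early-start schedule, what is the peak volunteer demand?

Early-start schedule: F@1, H@1, E@1, G@1, I@2, J@5, D@5.
Load per hour: hour 1: 11, hour 2: 8, hour 3: 5, hour 4: 5, hour 5: 7, hour 6: 7, hour 7: 0.
Peak is 11.

11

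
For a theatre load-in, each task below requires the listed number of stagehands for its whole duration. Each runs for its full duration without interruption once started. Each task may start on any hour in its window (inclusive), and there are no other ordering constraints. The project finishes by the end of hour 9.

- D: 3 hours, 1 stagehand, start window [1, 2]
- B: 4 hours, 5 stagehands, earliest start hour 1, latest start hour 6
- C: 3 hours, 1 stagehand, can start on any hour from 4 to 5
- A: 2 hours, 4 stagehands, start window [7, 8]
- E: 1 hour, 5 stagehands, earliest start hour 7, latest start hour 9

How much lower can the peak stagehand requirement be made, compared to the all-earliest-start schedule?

Early-start peak: h1:6  h2:6  h3:6  h4:6  h5:1  h6:1  h7:9  h8:4  h9:0 ⇒ 9.
Leveled (D@1, B@1, C@4, A@7, E@9): h1:6  h2:6  h3:6  h4:6  h5:1  h6:1  h7:4  h8:4  h9:5 ⇒ 6.
Reduction 9 − 6 = 3.

3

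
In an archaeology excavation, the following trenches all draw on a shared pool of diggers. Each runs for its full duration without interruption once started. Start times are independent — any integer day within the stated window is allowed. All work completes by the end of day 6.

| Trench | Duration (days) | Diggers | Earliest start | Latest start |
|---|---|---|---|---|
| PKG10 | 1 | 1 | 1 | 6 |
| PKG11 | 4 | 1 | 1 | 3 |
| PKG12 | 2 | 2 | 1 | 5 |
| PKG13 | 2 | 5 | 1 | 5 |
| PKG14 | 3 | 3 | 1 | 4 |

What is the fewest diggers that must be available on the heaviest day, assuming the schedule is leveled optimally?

Early-start (PKG10@1, PKG11@1, PKG12@1, PKG13@1, PKG14@1) gives peak 12: d1:12  d2:11  d3:4  d4:1  d5:0  d6:0.
Shift PKG13→5, PKG14→2.
Schedule PKG10@1, PKG11@1, PKG12@1, PKG13@5, PKG14@2: d1:4  d2:6  d3:4  d4:4  d5:5  d6:5 — peak 6.

6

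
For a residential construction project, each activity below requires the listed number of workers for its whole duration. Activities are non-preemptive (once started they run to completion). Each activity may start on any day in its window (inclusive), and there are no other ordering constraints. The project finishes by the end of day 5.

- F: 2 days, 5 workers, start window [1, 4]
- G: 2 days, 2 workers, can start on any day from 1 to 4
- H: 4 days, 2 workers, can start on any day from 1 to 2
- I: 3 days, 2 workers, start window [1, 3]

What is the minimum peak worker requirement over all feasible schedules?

7

Early-start (F@1, G@1, H@1, I@1) gives peak 11: d1:11  d2:11  d3:4  d4:2  d5:0.
Shift G→3, I→3.
Schedule F@1, G@3, H@1, I@3: d1:7  d2:7  d3:6  d4:6  d5:2 — peak 7.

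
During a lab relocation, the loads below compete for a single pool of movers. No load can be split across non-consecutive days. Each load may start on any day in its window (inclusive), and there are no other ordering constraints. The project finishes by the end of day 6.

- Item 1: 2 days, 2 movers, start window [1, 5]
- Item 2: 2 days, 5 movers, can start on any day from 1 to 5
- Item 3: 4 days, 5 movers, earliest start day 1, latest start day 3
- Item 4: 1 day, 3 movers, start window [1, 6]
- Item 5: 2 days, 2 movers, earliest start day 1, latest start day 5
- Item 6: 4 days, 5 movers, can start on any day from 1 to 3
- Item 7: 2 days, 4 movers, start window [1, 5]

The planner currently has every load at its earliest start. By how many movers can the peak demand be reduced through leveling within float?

Early-start peak: d1:26  d2:23  d3:10  d4:10  d5:0  d6:0 ⇒ 26.
Leveled (Item 1@1, Item 2@1, Item 3@1, Item 4@5, Item 5@3, Item 6@3, Item 7@5): d1:12  d2:12  d3:12  d4:12  d5:12  d6:9 ⇒ 12.
Reduction 26 − 12 = 14.

14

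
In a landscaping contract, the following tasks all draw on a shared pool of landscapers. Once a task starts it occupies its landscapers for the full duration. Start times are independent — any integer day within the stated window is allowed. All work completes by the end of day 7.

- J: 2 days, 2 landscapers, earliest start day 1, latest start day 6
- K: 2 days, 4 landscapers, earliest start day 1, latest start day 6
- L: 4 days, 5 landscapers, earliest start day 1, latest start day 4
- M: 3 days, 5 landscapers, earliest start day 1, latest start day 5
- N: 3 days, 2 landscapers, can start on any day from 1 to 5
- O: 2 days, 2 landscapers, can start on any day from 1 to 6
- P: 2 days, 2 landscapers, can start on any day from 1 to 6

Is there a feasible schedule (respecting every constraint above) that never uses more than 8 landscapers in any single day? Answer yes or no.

no

Total landscaper-days = 61; over 7 days the average is 61/7 > 8, so some day must exceed 8.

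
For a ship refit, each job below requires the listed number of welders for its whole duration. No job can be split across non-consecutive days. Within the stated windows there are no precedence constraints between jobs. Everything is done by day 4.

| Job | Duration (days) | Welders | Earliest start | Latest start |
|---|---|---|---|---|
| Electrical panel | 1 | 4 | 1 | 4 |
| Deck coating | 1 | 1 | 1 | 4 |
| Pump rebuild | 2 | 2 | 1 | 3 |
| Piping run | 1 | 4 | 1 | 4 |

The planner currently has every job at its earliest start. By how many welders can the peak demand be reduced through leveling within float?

7

Early-start peak: d1:11  d2:2  d3:0  d4:0 ⇒ 11.
Leveled (Electrical panel@1, Deck coating@2, Pump rebuild@2, Piping run@4): d1:4  d2:3  d3:2  d4:4 ⇒ 4.
Reduction 11 − 4 = 7.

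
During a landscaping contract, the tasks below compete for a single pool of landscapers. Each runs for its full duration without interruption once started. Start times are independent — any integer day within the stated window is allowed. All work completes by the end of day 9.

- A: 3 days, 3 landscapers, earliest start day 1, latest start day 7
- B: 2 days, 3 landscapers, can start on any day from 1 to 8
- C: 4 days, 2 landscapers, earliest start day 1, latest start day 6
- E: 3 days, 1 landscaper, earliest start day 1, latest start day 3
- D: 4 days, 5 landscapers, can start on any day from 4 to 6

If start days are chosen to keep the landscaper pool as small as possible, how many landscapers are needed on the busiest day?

Early-start (A@1, B@1, C@1, E@1, D@4) gives peak 9: d1:9  d2:9  d3:6  d4:7  d5:5  d6:5  d7:5  d8:0  d9:0.
Shift B→4, D→6.
Schedule A@1, B@4, C@1, E@1, D@6: d1:6  d2:6  d3:6  d4:5  d5:3  d6:5  d7:5  d8:5  d9:5 — peak 6.
Total landscaper-days = 46 over 9 days ⇒ peak ≥ ⌈46/9⌉ = 6, so 6 is optimal.

6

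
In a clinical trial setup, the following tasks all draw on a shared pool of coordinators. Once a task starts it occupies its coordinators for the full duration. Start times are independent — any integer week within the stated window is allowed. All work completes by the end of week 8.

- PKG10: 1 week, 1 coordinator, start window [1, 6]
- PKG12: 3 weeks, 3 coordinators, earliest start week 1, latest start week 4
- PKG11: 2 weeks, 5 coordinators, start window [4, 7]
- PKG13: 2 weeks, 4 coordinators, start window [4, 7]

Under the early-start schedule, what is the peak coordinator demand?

Early-start schedule: PKG10@1, PKG12@1, PKG11@4, PKG13@4.
Load per week: week 1: 4, week 2: 3, week 3: 3, week 4: 9, week 5: 9, week 6: 0, week 7: 0, week 8: 0.
Peak is 9.

9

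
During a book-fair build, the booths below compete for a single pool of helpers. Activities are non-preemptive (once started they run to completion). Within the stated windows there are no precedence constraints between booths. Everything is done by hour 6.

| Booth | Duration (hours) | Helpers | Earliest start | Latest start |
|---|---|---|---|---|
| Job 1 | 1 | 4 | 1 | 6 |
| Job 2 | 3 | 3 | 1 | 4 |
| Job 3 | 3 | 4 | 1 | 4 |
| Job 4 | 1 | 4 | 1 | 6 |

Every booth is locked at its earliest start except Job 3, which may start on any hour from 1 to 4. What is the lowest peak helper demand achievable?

Job 3@1: h1:15  h2:7  h3:7  h4:0  h5:0  h6:0 → peak 15
Job 3@2: h1:11  h2:7  h3:7  h4:4  h5:0  h6:0 → peak 11
Job 3@3: h1:11  h2:3  h3:7  h4:4  h5:4  h6:0 → peak 11
Job 3@4: h1:11  h2:3  h3:3  h4:4  h5:4  h6:4 → peak 11
Best is Job 3@2, peak 11.

11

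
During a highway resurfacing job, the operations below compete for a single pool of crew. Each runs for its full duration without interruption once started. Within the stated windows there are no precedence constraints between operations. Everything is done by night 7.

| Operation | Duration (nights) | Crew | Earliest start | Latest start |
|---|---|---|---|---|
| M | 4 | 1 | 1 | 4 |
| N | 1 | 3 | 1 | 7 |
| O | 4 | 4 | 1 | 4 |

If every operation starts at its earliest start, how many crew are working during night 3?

5

At early start, night 3 has: M, O.
Demand: 1 + 4 = 5.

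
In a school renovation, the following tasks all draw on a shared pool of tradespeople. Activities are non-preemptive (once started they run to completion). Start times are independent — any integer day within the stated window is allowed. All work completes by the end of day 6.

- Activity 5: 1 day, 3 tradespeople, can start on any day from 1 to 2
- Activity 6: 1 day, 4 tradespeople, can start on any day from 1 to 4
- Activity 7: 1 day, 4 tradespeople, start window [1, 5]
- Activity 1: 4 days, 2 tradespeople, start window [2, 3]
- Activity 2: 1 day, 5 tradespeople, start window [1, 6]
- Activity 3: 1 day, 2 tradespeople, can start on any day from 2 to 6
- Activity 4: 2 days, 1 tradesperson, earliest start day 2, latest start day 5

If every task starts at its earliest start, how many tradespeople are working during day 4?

2

At early start, day 4 has: Activity 1.
Demand: 2 = 2.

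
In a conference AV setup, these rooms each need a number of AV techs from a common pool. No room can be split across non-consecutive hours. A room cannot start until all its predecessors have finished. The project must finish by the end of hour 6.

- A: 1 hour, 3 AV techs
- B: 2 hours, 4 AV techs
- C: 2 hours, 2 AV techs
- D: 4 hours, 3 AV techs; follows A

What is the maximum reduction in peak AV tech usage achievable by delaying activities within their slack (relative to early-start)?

2

Early-start peak: h1:9  h2:9  h3:3  h4:3  h5:3  h6:0 ⇒ 9.
Leveled (A@1, B@1, C@2, D@3): h1:7  h2:6  h3:5  h4:3  h5:3  h6:3 ⇒ 7.
Reduction 9 − 7 = 2.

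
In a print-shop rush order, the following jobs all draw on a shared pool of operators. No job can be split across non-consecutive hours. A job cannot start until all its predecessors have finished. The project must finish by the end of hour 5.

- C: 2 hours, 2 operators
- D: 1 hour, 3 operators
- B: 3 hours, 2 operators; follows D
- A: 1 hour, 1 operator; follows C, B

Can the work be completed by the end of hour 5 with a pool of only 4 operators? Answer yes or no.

yes

Schedule C@2, D@1, B@2, A@5: h1:3  h2:4  h3:4  h4:2  h5:1 — peak 4 ≤ 4.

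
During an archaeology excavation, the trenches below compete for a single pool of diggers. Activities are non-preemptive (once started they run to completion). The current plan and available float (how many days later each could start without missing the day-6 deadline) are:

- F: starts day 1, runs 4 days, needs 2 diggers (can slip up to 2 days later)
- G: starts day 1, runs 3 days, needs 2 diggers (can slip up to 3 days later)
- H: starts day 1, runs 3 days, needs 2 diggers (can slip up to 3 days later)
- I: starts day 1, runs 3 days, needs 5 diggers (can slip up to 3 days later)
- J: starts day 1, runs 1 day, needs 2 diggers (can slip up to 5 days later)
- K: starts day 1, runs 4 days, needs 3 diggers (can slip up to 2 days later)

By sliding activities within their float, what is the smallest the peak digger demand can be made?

10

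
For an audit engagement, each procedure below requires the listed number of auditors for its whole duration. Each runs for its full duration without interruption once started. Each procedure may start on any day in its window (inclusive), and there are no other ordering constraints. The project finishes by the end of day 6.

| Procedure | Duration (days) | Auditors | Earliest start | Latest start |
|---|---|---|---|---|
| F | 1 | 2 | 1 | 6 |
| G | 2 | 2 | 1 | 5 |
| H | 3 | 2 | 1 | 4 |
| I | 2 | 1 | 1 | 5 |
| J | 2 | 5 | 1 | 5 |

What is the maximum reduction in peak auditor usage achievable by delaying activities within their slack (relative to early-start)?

Early-start peak: d1:12  d2:10  d3:2  d4:0  d5:0  d6:0 ⇒ 12.
Leveled (F@1, G@1, H@2, I@1, J@5): d1:5  d2:5  d3:2  d4:2  d5:5  d6:5 ⇒ 5.
Reduction 12 − 5 = 7.

7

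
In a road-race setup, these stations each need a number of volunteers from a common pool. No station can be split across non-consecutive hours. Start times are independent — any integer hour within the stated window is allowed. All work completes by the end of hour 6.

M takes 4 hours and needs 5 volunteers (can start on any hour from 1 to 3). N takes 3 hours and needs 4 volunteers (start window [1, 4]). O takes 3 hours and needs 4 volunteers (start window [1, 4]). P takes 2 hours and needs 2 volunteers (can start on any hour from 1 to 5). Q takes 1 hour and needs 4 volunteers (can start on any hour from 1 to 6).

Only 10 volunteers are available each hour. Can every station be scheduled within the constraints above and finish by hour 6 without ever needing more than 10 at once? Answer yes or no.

yes

Schedule M@1, N@1, O@4, P@5, Q@5: h1:9  h2:9  h3:9  h4:9  h5:10  h6:6 — peak 10 ≤ 10.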